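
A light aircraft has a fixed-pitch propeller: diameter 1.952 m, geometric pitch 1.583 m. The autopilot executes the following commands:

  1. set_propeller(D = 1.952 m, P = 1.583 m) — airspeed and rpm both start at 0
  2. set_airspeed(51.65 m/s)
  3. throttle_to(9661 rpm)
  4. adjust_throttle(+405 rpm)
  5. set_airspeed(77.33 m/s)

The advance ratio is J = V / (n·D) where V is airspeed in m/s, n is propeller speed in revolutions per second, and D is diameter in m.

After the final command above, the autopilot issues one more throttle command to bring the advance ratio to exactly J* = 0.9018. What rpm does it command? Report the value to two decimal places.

set_propeller: D = 1.952 m, P = 1.583 m (p = P/D = 0.810963); state ← (V=0, rpm=0)
set_airspeed(51.65): V ← 51.65 m/s
throttle_to(9661): rpm ← 9661
adjust_throttle(+405): rpm ← 9661 +405 = 10066
set_airspeed(77.33): V ← 77.33 m/s
final state: V = 77.33 m/s, rpm = 10066 → n = rpm/60 = 167.766667 rev/s
target J* = 0.9018; solve J* = V/(n·D) for n: n = V/(J*·D) = 77.33/(0.9018 × 1.952) = 43.929673 rev/s
rpm = 60·n = 2635.780352

rpm = 2635.78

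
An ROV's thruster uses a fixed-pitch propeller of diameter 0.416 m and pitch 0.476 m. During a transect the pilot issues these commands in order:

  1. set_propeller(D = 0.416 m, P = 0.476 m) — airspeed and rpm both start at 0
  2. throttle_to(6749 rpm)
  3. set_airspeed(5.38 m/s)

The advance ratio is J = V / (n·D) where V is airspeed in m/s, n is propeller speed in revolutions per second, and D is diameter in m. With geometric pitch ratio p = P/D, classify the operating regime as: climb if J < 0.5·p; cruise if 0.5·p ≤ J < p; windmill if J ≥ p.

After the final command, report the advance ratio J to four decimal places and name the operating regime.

set_propeller: D = 0.416 m, P = 0.476 m (p = P/D = 1.144231); state ← (V=0, rpm=0)
throttle_to(6749): rpm ← 6749
set_airspeed(5.38): V ← 5.38 m/s
final state: V = 5.38 m/s, rpm = 6749 → n = rpm/60 = 112.483333 rev/s
J = V / (n·D) = 5.38 / (112.483333 × 0.416) = 0.114974
regime bands: climb J<0.5721 | cruise [0.5721, 1.1442) | windmill J≥1.1442
J = 0.1150 → climb

J = 0.1150, regime = climb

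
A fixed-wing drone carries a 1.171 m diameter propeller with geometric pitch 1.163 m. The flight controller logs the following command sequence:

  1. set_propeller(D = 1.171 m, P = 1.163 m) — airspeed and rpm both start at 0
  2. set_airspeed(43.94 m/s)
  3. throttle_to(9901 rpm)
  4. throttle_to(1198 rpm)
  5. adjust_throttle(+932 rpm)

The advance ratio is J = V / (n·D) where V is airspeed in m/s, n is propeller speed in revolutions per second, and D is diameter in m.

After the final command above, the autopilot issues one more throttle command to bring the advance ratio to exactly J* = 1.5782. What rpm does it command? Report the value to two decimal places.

set_propeller: D = 1.171 m, P = 1.163 m (p = P/D = 0.993168); state ← (V=0, rpm=0)
set_airspeed(43.94): V ← 43.94 m/s
throttle_to(9901): rpm ← 9901
throttle_to(1198): rpm ← 1198
adjust_throttle(+932): rpm ← 1198 +932 = 2130
final state: V = 43.94 m/s, rpm = 2130 → n = rpm/60 = 35.500000 rev/s
target J* = 1.5782; solve J* = V/(n·D) for n: n = V/(J*·D) = 43.94/(1.5782 × 1.171) = 23.776127 rev/s
rpm = 60·n = 1426.567642

rpm = 1426.57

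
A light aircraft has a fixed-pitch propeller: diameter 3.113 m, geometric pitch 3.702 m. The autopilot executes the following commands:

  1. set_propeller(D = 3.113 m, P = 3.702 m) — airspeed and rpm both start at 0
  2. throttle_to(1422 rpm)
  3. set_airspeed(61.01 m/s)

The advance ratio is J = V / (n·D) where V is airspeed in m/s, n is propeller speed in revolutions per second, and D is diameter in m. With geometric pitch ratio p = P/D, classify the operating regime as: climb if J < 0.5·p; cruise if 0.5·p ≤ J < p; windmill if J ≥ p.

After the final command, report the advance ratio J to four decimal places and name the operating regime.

set_propeller: D = 3.113 m, P = 3.702 m (p = P/D = 1.189207); state ← (V=0, rpm=0)
throttle_to(1422): rpm ← 1422
set_airspeed(61.01): V ← 61.01 m/s
final state: V = 61.01 m/s, rpm = 1422 → n = rpm/60 = 23.700000 rev/s
J = V / (n·D) = 61.01 / (23.700000 × 3.113) = 0.826939
regime bands: climb J<0.5946 | cruise [0.5946, 1.1892) | windmill J≥1.1892
J = 0.8269 → cruise

J = 0.8269, regime = cruise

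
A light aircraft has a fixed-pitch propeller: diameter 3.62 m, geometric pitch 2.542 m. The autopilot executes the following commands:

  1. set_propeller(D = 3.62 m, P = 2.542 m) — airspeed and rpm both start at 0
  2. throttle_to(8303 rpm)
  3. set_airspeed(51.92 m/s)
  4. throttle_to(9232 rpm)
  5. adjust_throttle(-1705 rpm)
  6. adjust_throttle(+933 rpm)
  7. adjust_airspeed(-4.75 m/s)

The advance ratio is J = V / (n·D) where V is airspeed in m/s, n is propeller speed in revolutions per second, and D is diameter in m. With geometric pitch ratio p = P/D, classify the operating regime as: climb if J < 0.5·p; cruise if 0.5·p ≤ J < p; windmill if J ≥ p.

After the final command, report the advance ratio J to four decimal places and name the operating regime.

set_propeller: D = 3.62 m, P = 2.542 m (p = P/D = 0.702210); state ← (V=0, rpm=0)
throttle_to(8303): rpm ← 8303
set_airspeed(51.92): V ← 51.92 m/s
throttle_to(9232): rpm ← 9232
adjust_throttle(-1705): rpm ← 9232 -1705 = 7527
adjust_throttle(+933): rpm ← 7527 +933 = 8460
adjust_airspeed(-4.75): V ← 51.92 -4.75 = 47.17 m/s
final state: V = 47.17 m/s, rpm = 8460 → n = rpm/60 = 141.000000 rev/s
J = V / (n·D) = 47.17 / (141.000000 × 3.62) = 0.092414
regime bands: climb J<0.3511 | cruise [0.3511, 0.7022) | windmill J≥0.7022
J = 0.0924 → climb

J = 0.0924, regime = climb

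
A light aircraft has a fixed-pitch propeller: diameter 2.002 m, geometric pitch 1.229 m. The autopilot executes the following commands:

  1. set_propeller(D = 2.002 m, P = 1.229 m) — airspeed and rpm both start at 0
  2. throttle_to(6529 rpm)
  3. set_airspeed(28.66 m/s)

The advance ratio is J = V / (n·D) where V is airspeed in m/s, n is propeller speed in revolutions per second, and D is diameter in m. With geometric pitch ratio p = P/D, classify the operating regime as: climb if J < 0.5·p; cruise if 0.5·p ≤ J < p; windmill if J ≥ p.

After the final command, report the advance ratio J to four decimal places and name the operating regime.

J = 0.1316, regime = climb

set_propeller: D = 2.002 m, P = 1.229 m (p = P/D = 0.613886); state ← (V=0, rpm=0)
throttle_to(6529): rpm ← 6529
set_airspeed(28.66): V ← 28.66 m/s
final state: V = 28.66 m/s, rpm = 6529 → n = rpm/60 = 108.816667 rev/s
J = V / (n·D) = 28.66 / (108.816667 × 2.002) = 0.131558
regime bands: climb J<0.3069 | cruise [0.3069, 0.6139) | windmill J≥0.6139
J = 0.1316 → climb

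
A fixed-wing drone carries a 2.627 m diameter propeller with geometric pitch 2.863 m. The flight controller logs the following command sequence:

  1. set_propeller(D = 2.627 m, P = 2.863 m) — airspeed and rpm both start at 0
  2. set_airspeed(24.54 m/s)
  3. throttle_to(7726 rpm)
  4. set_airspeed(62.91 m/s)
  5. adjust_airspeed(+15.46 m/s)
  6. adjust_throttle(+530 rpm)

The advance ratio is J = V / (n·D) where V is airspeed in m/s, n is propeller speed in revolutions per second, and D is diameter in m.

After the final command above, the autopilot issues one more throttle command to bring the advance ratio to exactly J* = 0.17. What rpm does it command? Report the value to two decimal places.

rpm = 10529.12

set_propeller: D = 2.627 m, P = 2.863 m (p = P/D = 1.089836); state ← (V=0, rpm=0)
set_airspeed(24.54): V ← 24.54 m/s
throttle_to(7726): rpm ← 7726
set_airspeed(62.91): V ← 62.91 m/s
adjust_airspeed(+15.46): V ← 62.91 +15.46 = 78.37 m/s
adjust_throttle(+530): rpm ← 7726 +530 = 8256
final state: V = 78.37 m/s, rpm = 8256 → n = rpm/60 = 137.600000 rev/s
target J* = 0.17; solve J* = V/(n·D) for n: n = V/(J*·D) = 78.37/(0.17 × 2.627) = 175.485344 rev/s
rpm = 60·n = 10529.120670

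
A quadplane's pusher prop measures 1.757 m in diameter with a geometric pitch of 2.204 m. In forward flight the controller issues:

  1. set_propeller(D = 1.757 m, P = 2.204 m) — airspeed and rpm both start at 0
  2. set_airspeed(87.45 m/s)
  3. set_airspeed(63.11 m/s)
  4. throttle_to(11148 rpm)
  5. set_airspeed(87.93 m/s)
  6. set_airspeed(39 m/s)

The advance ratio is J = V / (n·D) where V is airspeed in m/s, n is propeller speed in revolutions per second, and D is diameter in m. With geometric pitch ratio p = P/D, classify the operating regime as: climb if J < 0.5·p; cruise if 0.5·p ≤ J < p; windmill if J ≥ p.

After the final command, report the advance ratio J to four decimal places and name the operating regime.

set_propeller: D = 1.757 m, P = 2.204 m (p = P/D = 1.254411); state ← (V=0, rpm=0)
set_airspeed(87.45): V ← 87.45 m/s
set_airspeed(63.11): V ← 63.11 m/s
throttle_to(11148): rpm ← 11148
set_airspeed(87.93): V ← 87.93 m/s
set_airspeed(39): V ← 39 m/s
final state: V = 39 m/s, rpm = 11148 → n = rpm/60 = 185.800000 rev/s
J = V / (n·D) = 39 / (185.800000 × 1.757) = 0.119467
regime bands: climb J<0.6272 | cruise [0.6272, 1.2544) | windmill J≥1.2544
J = 0.1195 → climb

J = 0.1195, regime = climb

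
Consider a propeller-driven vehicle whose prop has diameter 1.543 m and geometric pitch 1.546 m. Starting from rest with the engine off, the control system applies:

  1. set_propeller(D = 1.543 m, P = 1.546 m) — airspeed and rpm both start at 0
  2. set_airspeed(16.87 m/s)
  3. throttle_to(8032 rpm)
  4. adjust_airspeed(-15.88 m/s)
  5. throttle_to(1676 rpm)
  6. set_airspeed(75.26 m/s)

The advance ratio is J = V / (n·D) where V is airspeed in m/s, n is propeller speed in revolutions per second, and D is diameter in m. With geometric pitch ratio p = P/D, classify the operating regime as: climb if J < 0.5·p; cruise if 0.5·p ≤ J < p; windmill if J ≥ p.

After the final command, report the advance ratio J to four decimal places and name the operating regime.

J = 1.7461, regime = windmill

set_propeller: D = 1.543 m, P = 1.546 m (p = P/D = 1.001944); state ← (V=0, rpm=0)
set_airspeed(16.87): V ← 16.87 m/s
throttle_to(8032): rpm ← 8032
adjust_airspeed(-15.88): V ← 16.87 -15.88 = 0.99 m/s
throttle_to(1676): rpm ← 1676
set_airspeed(75.26): V ← 75.26 m/s
final state: V = 75.26 m/s, rpm = 1676 → n = rpm/60 = 27.933333 rev/s
J = V / (n·D) = 75.26 / (27.933333 × 1.543) = 1.746126
regime bands: climb J<0.5010 | cruise [0.5010, 1.0019) | windmill J≥1.0019
J = 1.7461 → windmill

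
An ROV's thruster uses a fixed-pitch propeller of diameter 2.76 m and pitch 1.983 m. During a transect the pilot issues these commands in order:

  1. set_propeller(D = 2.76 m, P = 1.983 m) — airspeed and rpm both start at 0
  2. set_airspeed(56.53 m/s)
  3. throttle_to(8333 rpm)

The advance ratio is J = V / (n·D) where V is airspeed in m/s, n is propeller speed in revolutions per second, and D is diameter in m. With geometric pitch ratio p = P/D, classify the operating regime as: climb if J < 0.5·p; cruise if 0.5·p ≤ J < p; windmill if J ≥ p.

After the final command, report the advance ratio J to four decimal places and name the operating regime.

set_propeller: D = 2.76 m, P = 1.983 m (p = P/D = 0.718478); state ← (V=0, rpm=0)
set_airspeed(56.53): V ← 56.53 m/s
throttle_to(8333): rpm ← 8333
final state: V = 56.53 m/s, rpm = 8333 → n = rpm/60 = 138.883333 rev/s
J = V / (n·D) = 56.53 / (138.883333 × 2.76) = 0.147475
regime bands: climb J<0.3592 | cruise [0.3592, 0.7185) | windmill J≥0.7185
J = 0.1475 → climb

J = 0.1475, regime = climb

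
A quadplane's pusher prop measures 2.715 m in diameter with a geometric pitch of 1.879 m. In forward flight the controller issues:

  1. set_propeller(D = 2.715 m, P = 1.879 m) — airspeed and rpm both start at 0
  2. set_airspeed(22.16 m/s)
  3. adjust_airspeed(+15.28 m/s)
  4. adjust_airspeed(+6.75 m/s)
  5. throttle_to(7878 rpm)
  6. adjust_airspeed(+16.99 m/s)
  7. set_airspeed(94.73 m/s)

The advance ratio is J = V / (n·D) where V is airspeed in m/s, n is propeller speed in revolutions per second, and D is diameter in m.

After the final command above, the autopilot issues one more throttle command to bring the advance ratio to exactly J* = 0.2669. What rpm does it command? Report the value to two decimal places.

set_propeller: D = 2.715 m, P = 1.879 m (p = P/D = 0.692081); state ← (V=0, rpm=0)
set_airspeed(22.16): V ← 22.16 m/s
adjust_airspeed(+15.28): V ← 22.16 +15.28 = 37.44 m/s
adjust_airspeed(+6.75): V ← 37.44 +6.75 = 44.19 m/s
throttle_to(7878): rpm ← 7878
adjust_airspeed(+16.99): V ← 44.19 +16.99 = 61.18 m/s
set_airspeed(94.73): V ← 94.73 m/s
final state: V = 94.73 m/s, rpm = 7878 → n = rpm/60 = 131.300000 rev/s
target J* = 0.2669; solve J* = V/(n·D) for n: n = V/(J*·D) = 94.73/(0.2669 × 2.715) = 130.728154 rev/s
rpm = 60·n = 7843.689258

rpm = 7843.69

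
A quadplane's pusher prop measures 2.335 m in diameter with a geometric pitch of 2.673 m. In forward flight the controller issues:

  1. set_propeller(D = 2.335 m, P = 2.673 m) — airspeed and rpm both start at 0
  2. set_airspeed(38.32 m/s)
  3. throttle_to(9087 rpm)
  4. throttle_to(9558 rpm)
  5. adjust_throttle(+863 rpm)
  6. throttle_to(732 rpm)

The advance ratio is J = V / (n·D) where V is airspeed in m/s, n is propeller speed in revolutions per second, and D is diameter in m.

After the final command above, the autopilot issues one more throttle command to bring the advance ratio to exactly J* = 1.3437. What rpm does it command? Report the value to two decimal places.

set_propeller: D = 2.335 m, P = 2.673 m (p = P/D = 1.144754); state ← (V=0, rpm=0)
set_airspeed(38.32): V ← 38.32 m/s
throttle_to(9087): rpm ← 9087
throttle_to(9558): rpm ← 9558
adjust_throttle(+863): rpm ← 9558 +863 = 10421
throttle_to(732): rpm ← 732
final state: V = 38.32 m/s, rpm = 732 → n = rpm/60 = 12.200000 rev/s
target J* = 1.3437; solve J* = V/(n·D) for n: n = V/(J*·D) = 38.32/(1.3437 × 2.335) = 12.213392 rev/s
rpm = 60·n = 732.803523

rpm = 732.80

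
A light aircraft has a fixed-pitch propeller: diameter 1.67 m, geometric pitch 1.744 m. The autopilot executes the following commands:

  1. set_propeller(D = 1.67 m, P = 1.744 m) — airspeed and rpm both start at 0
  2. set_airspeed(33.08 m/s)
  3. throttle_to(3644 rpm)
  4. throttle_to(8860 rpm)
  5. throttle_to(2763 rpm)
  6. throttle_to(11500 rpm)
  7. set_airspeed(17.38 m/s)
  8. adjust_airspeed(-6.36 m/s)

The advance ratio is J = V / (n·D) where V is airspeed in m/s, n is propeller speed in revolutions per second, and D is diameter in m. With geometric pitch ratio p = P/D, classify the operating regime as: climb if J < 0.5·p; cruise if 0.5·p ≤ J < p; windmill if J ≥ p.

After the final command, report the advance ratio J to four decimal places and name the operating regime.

set_propeller: D = 1.67 m, P = 1.744 m (p = P/D = 1.044311); state ← (V=0, rpm=0)
set_airspeed(33.08): V ← 33.08 m/s
throttle_to(3644): rpm ← 3644
throttle_to(8860): rpm ← 8860
throttle_to(2763): rpm ← 2763
throttle_to(11500): rpm ← 11500
set_airspeed(17.38): V ← 17.38 m/s
adjust_airspeed(-6.36): V ← 17.38 -6.36 = 11.02 m/s
final state: V = 11.02 m/s, rpm = 11500 → n = rpm/60 = 191.666667 rev/s
J = V / (n·D) = 11.02 / (191.666667 × 1.67) = 0.034429
regime bands: climb J<0.5222 | cruise [0.5222, 1.0443) | windmill J≥1.0443
J = 0.0344 → climb

J = 0.0344, regime = climb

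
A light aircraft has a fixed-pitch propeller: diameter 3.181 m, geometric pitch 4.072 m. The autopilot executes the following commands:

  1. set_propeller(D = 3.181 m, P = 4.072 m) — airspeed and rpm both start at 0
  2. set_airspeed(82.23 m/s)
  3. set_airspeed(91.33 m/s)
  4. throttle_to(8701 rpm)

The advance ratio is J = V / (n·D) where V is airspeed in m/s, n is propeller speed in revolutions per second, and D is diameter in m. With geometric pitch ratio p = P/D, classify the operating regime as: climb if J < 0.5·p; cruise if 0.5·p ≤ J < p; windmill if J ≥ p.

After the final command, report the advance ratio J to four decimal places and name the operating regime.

set_propeller: D = 3.181 m, P = 4.072 m (p = P/D = 1.280101); state ← (V=0, rpm=0)
set_airspeed(82.23): V ← 82.23 m/s
set_airspeed(91.33): V ← 91.33 m/s
throttle_to(8701): rpm ← 8701
final state: V = 91.33 m/s, rpm = 8701 → n = rpm/60 = 145.016667 rev/s
J = V / (n·D) = 91.33 / (145.016667 × 3.181) = 0.197985
regime bands: climb J<0.6401 | cruise [0.6401, 1.2801) | windmill J≥1.2801
J = 0.1980 → climb

J = 0.1980, regime = climb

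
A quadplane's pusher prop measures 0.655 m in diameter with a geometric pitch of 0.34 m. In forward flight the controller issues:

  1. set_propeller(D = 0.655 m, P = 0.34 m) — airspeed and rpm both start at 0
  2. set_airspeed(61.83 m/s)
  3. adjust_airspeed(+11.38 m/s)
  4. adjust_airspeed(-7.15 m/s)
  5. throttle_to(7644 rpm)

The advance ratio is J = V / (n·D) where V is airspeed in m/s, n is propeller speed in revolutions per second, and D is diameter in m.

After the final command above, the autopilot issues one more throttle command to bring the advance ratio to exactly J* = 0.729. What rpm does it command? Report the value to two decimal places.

set_propeller: D = 0.655 m, P = 0.34 m (p = P/D = 0.519084); state ← (V=0, rpm=0)
set_airspeed(61.83): V ← 61.83 m/s
adjust_airspeed(+11.38): V ← 61.83 +11.38 = 73.21 m/s
adjust_airspeed(-7.15): V ← 73.21 -7.15 = 66.06 m/s
throttle_to(7644): rpm ← 7644
final state: V = 66.06 m/s, rpm = 7644 → n = rpm/60 = 127.400000 rev/s
target J* = 0.729; solve J* = V/(n·D) for n: n = V/(J*·D) = 66.06/(0.729 × 0.655) = 138.346998 rev/s
rpm = 60·n = 8300.819904

rpm = 8300.82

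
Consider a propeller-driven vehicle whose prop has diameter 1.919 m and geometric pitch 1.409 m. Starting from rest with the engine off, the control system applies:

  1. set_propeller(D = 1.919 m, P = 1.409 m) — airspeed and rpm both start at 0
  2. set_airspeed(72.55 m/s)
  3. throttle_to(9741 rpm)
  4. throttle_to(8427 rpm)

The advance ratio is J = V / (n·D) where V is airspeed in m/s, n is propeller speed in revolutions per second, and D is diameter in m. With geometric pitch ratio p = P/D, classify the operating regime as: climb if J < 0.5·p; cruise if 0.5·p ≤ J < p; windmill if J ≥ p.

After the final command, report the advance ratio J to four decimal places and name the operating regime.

set_propeller: D = 1.919 m, P = 1.409 m (p = P/D = 0.734237); state ← (V=0, rpm=0)
set_airspeed(72.55): V ← 72.55 m/s
throttle_to(9741): rpm ← 9741
throttle_to(8427): rpm ← 8427
final state: V = 72.55 m/s, rpm = 8427 → n = rpm/60 = 140.450000 rev/s
J = V / (n·D) = 72.55 / (140.450000 × 1.919) = 0.269179
regime bands: climb J<0.3671 | cruise [0.3671, 0.7342) | windmill J≥0.7342
J = 0.2692 → climb

J = 0.2692, regime = climb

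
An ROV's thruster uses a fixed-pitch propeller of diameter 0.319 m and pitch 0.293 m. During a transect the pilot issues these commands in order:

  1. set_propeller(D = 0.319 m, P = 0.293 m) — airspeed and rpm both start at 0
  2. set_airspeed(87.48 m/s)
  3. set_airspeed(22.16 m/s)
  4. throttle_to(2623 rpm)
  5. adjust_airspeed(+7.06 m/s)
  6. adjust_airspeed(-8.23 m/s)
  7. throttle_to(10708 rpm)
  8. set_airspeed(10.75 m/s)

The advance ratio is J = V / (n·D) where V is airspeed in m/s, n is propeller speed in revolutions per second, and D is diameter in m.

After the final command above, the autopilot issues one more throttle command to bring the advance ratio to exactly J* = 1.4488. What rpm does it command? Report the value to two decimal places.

rpm = 1395.60

set_propeller: D = 0.319 m, P = 0.293 m (p = P/D = 0.918495); state ← (V=0, rpm=0)
set_airspeed(87.48): V ← 87.48 m/s
set_airspeed(22.16): V ← 22.16 m/s
throttle_to(2623): rpm ← 2623
adjust_airspeed(+7.06): V ← 22.16 +7.06 = 29.22 m/s
adjust_airspeed(-8.23): V ← 29.22 -8.23 = 20.99 m/s
throttle_to(10708): rpm ← 10708
set_airspeed(10.75): V ← 10.75 m/s
final state: V = 10.75 m/s, rpm = 10708 → n = rpm/60 = 178.466667 rev/s
target J* = 1.4488; solve J* = V/(n·D) for n: n = V/(J*·D) = 10.75/(1.4488 × 0.319) = 23.259980 rev/s
rpm = 60·n = 1395.598822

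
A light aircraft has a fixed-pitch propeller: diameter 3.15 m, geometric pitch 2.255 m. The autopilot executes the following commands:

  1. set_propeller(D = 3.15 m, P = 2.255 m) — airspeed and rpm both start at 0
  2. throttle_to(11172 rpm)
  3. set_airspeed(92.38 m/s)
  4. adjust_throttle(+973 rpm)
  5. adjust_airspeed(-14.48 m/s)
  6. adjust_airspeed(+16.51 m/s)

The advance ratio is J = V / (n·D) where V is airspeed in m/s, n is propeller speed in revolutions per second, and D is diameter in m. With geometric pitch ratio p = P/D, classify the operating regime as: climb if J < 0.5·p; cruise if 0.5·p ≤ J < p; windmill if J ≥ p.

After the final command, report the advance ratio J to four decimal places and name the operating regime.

J = 0.1481, regime = climb

set_propeller: D = 3.15 m, P = 2.255 m (p = P/D = 0.715873); state ← (V=0, rpm=0)
throttle_to(11172): rpm ← 11172
set_airspeed(92.38): V ← 92.38 m/s
adjust_throttle(+973): rpm ← 11172 +973 = 12145
adjust_airspeed(-14.48): V ← 92.38 -14.48 = 77.9 m/s
adjust_airspeed(+16.51): V ← 77.9 +16.51 = 94.41 m/s
final state: V = 94.41 m/s, rpm = 12145 → n = rpm/60 = 202.416667 rev/s
J = V / (n·D) = 94.41 / (202.416667 × 3.15) = 0.148068
regime bands: climb J<0.3579 | cruise [0.3579, 0.7159) | windmill J≥0.7159
J = 0.1481 → climb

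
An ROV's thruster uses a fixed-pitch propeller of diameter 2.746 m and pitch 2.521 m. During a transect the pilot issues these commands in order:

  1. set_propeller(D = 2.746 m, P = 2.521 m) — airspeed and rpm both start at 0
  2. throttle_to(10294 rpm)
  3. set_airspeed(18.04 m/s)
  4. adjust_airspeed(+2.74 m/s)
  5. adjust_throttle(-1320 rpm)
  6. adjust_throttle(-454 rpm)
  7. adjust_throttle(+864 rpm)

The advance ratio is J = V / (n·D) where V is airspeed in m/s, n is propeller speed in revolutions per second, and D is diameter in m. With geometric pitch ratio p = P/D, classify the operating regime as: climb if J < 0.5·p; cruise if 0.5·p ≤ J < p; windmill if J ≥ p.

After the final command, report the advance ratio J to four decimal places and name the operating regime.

set_propeller: D = 2.746 m, P = 2.521 m (p = P/D = 0.918063); state ← (V=0, rpm=0)
throttle_to(10294): rpm ← 10294
set_airspeed(18.04): V ← 18.04 m/s
adjust_airspeed(+2.74): V ← 18.04 +2.74 = 20.78 m/s
adjust_throttle(-1320): rpm ← 10294 -1320 = 8974
adjust_throttle(-454): rpm ← 8974 -454 = 8520
adjust_throttle(+864): rpm ← 8520 +864 = 9384
final state: V = 20.78 m/s, rpm = 9384 → n = rpm/60 = 156.400000 rev/s
J = V / (n·D) = 20.78 / (156.400000 × 2.746) = 0.048385
regime bands: climb J<0.4590 | cruise [0.4590, 0.9181) | windmill J≥0.9181
J = 0.0484 → climb

J = 0.0484, regime = climb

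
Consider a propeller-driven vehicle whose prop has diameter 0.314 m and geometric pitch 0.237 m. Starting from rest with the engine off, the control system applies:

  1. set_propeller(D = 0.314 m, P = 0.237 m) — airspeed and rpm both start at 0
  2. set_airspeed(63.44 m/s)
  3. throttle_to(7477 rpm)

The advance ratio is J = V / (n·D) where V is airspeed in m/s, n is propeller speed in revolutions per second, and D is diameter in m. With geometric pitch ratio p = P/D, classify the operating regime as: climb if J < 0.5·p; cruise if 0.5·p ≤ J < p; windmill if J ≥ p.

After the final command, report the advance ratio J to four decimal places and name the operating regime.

J = 1.6213, regime = windmill

set_propeller: D = 0.314 m, P = 0.237 m (p = P/D = 0.754777); state ← (V=0, rpm=0)
set_airspeed(63.44): V ← 63.44 m/s
throttle_to(7477): rpm ← 7477
final state: V = 63.44 m/s, rpm = 7477 → n = rpm/60 = 124.616667 rev/s
J = V / (n·D) = 63.44 / (124.616667 × 0.314) = 1.621278
regime bands: climb J<0.3774 | cruise [0.3774, 0.7548) | windmill J≥0.7548
J = 1.6213 → windmill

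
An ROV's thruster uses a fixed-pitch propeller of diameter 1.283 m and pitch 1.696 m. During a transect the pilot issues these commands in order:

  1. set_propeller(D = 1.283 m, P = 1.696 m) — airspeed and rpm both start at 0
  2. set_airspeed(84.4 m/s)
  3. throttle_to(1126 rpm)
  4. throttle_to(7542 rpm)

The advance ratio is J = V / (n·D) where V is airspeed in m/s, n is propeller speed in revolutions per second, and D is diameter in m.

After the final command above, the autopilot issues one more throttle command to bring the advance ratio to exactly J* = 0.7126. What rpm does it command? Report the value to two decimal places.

rpm = 5538.87

set_propeller: D = 1.283 m, P = 1.696 m (p = P/D = 1.321902); state ← (V=0, rpm=0)
set_airspeed(84.4): V ← 84.4 m/s
throttle_to(1126): rpm ← 1126
throttle_to(7542): rpm ← 7542
final state: V = 84.4 m/s, rpm = 7542 → n = rpm/60 = 125.700000 rev/s
target J* = 0.7126; solve J* = V/(n·D) for n: n = V/(J*·D) = 84.4/(0.7126 × 1.283) = 92.314511 rev/s
rpm = 60·n = 5538.870644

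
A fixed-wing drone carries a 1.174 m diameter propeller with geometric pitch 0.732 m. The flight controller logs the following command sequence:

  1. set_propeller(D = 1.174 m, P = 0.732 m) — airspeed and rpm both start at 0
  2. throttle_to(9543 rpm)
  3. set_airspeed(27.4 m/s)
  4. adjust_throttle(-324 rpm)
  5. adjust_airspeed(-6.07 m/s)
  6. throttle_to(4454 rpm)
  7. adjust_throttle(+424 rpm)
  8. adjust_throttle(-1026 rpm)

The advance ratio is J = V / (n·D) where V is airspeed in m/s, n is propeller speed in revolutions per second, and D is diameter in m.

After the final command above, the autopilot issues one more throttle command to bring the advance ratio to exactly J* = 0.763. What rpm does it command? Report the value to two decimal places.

set_propeller: D = 1.174 m, P = 0.732 m (p = P/D = 0.623509); state ← (V=0, rpm=0)
throttle_to(9543): rpm ← 9543
set_airspeed(27.4): V ← 27.4 m/s
adjust_throttle(-324): rpm ← 9543 -324 = 9219
adjust_airspeed(-6.07): V ← 27.4 -6.07 = 21.33 m/s
throttle_to(4454): rpm ← 4454
adjust_throttle(+424): rpm ← 4454 +424 = 4878
adjust_throttle(-1026): rpm ← 4878 -1026 = 3852
final state: V = 21.33 m/s, rpm = 3852 → n = rpm/60 = 64.200000 rev/s
target J* = 0.763; solve J* = V/(n·D) for n: n = V/(J*·D) = 21.33/(0.763 × 1.174) = 23.812129 rev/s
rpm = 60·n = 1428.727720

rpm = 1428.73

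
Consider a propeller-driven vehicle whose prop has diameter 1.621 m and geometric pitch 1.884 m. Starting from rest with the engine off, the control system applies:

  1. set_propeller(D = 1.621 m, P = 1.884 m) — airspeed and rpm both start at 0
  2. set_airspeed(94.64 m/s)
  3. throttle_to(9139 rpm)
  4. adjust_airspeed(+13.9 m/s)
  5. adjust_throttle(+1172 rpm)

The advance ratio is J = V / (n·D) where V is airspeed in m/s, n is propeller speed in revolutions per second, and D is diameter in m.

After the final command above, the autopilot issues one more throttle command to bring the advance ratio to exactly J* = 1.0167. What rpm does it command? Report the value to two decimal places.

set_propeller: D = 1.621 m, P = 1.884 m (p = P/D = 1.162246); state ← (V=0, rpm=0)
set_airspeed(94.64): V ← 94.64 m/s
throttle_to(9139): rpm ← 9139
adjust_airspeed(+13.9): V ← 94.64 +13.9 = 108.54 m/s
adjust_throttle(+1172): rpm ← 9139 +1172 = 10311
final state: V = 108.54 m/s, rpm = 10311 → n = rpm/60 = 171.850000 rev/s
target J* = 1.0167; solve J* = V/(n·D) for n: n = V/(J*·D) = 108.54/(1.0167 × 1.621) = 65.858825 rev/s
rpm = 60·n = 3951.529507

rpm = 3951.53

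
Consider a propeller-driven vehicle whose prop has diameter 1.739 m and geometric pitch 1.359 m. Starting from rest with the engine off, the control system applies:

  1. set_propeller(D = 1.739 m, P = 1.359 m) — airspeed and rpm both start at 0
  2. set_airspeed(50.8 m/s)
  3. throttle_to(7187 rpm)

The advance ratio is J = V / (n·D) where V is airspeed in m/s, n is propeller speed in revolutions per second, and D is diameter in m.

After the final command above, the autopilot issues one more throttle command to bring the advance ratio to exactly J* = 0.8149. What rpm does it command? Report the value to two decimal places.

set_propeller: D = 1.739 m, P = 1.359 m (p = P/D = 0.781484); state ← (V=0, rpm=0)
set_airspeed(50.8): V ← 50.8 m/s
throttle_to(7187): rpm ← 7187
final state: V = 50.8 m/s, rpm = 7187 → n = rpm/60 = 119.783333 rev/s
target J* = 0.8149; solve J* = V/(n·D) for n: n = V/(J*·D) = 50.8/(0.8149 × 1.739) = 35.847578 rev/s
rpm = 60·n = 2150.854651

rpm = 2150.85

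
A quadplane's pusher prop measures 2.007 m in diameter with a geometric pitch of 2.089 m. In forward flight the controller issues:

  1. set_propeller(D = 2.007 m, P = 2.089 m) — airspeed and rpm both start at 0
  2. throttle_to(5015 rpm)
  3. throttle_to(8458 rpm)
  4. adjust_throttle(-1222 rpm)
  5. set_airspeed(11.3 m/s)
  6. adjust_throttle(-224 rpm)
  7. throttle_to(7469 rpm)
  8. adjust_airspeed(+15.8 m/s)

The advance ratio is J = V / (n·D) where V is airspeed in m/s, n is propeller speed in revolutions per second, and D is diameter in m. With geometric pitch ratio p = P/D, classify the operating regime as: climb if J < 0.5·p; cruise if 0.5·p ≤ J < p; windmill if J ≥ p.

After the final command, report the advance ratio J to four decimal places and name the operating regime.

set_propeller: D = 2.007 m, P = 2.089 m (p = P/D = 1.040857); state ← (V=0, rpm=0)
throttle_to(5015): rpm ← 5015
throttle_to(8458): rpm ← 8458
adjust_throttle(-1222): rpm ← 8458 -1222 = 7236
set_airspeed(11.3): V ← 11.3 m/s
adjust_throttle(-224): rpm ← 7236 -224 = 7012
throttle_to(7469): rpm ← 7469
adjust_airspeed(+15.8): V ← 11.3 +15.8 = 27.1 m/s
final state: V = 27.1 m/s, rpm = 7469 → n = rpm/60 = 124.483333 rev/s
J = V / (n·D) = 27.1 / (124.483333 × 2.007) = 0.108470
regime bands: climb J<0.5204 | cruise [0.5204, 1.0409) | windmill J≥1.0409
J = 0.1085 → climb

J = 0.1085, regime = climb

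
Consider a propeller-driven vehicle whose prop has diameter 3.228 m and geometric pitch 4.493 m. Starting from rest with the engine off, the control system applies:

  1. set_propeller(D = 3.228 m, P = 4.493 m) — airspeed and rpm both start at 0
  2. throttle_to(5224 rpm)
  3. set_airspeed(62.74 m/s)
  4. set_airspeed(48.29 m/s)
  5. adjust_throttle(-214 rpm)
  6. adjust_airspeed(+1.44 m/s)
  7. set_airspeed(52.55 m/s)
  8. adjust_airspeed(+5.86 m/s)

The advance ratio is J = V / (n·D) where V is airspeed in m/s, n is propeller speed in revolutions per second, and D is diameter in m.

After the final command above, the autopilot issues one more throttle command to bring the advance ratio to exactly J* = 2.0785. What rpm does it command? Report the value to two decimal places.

rpm = 522.34

set_propeller: D = 3.228 m, P = 4.493 m (p = P/D = 1.391884); state ← (V=0, rpm=0)
throttle_to(5224): rpm ← 5224
set_airspeed(62.74): V ← 62.74 m/s
set_airspeed(48.29): V ← 48.29 m/s
adjust_throttle(-214): rpm ← 5224 -214 = 5010
adjust_airspeed(+1.44): V ← 48.29 +1.44 = 49.73 m/s
set_airspeed(52.55): V ← 52.55 m/s
adjust_airspeed(+5.86): V ← 52.55 +5.86 = 58.41 m/s
final state: V = 58.41 m/s, rpm = 5010 → n = rpm/60 = 83.500000 rev/s
target J* = 2.0785; solve J* = V/(n·D) for n: n = V/(J*·D) = 58.41/(2.0785 × 3.228) = 8.705699 rev/s
rpm = 60·n = 522.341945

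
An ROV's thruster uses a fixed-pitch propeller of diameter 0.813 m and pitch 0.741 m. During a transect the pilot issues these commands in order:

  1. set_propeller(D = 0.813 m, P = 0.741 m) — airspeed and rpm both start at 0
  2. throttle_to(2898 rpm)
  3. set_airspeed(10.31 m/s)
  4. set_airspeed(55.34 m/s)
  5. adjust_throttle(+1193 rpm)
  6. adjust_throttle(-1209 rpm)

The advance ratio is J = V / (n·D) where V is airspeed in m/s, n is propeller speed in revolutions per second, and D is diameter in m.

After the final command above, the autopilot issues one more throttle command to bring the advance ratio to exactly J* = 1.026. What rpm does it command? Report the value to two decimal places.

set_propeller: D = 0.813 m, P = 0.741 m (p = P/D = 0.911439); state ← (V=0, rpm=0)
throttle_to(2898): rpm ← 2898
set_airspeed(10.31): V ← 10.31 m/s
set_airspeed(55.34): V ← 55.34 m/s
adjust_throttle(+1193): rpm ← 2898 +1193 = 4091
adjust_throttle(-1209): rpm ← 4091 -1209 = 2882
final state: V = 55.34 m/s, rpm = 2882 → n = rpm/60 = 48.033333 rev/s
target J* = 1.026; solve J* = V/(n·D) for n: n = V/(J*·D) = 55.34/(1.026 × 0.813) = 66.343938 rev/s
rpm = 60·n = 3980.636298

rpm = 3980.64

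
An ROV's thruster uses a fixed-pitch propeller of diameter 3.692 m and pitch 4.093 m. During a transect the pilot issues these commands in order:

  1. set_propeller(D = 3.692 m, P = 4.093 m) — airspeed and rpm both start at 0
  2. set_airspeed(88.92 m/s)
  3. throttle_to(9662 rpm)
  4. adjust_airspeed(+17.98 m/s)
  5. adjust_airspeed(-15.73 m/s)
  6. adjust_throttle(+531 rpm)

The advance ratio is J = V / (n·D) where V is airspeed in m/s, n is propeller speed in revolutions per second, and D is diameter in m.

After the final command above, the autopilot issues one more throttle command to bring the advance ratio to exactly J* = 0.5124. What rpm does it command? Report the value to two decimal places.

set_propeller: D = 3.692 m, P = 4.093 m (p = P/D = 1.108613); state ← (V=0, rpm=0)
set_airspeed(88.92): V ← 88.92 m/s
throttle_to(9662): rpm ← 9662
adjust_airspeed(+17.98): V ← 88.92 +17.98 = 106.9 m/s
adjust_airspeed(-15.73): V ← 106.9 -15.73 = 91.17 m/s
adjust_throttle(+531): rpm ← 9662 +531 = 10193
final state: V = 91.17 m/s, rpm = 10193 → n = rpm/60 = 169.883333 rev/s
target J* = 0.5124; solve J* = V/(n·D) for n: n = V/(J*·D) = 91.17/(0.5124 × 3.692) = 48.192687 rev/s
rpm = 60·n = 2891.561221

rpm = 2891.56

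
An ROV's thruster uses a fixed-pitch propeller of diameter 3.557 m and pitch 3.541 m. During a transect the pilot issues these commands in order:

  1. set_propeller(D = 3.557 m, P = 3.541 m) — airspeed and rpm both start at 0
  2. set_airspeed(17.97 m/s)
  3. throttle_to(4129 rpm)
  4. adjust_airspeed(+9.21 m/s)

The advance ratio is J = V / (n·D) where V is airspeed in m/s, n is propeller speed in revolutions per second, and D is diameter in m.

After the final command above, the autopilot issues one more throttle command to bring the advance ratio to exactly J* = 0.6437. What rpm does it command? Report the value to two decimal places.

set_propeller: D = 3.557 m, P = 3.541 m (p = P/D = 0.995502); state ← (V=0, rpm=0)
set_airspeed(17.97): V ← 17.97 m/s
throttle_to(4129): rpm ← 4129
adjust_airspeed(+9.21): V ← 17.97 +9.21 = 27.18 m/s
final state: V = 27.18 m/s, rpm = 4129 → n = rpm/60 = 68.816667 rev/s
target J* = 0.6437; solve J* = V/(n·D) for n: n = V/(J*·D) = 27.18/(0.6437 × 3.557) = 11.870857 rev/s
rpm = 60·n = 712.251428

rpm = 712.25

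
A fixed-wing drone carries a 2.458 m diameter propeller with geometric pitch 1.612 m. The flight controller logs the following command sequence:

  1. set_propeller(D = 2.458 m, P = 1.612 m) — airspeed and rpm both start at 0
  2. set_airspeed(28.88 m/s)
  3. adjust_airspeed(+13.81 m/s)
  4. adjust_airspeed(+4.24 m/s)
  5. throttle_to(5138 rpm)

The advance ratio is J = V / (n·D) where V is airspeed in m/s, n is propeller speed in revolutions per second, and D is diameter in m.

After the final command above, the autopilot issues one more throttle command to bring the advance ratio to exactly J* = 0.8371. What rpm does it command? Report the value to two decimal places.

rpm = 1368.49

set_propeller: D = 2.458 m, P = 1.612 m (p = P/D = 0.655818); state ← (V=0, rpm=0)
set_airspeed(28.88): V ← 28.88 m/s
adjust_airspeed(+13.81): V ← 28.88 +13.81 = 42.69 m/s
adjust_airspeed(+4.24): V ← 42.69 +4.24 = 46.93 m/s
throttle_to(5138): rpm ← 5138
final state: V = 46.93 m/s, rpm = 5138 → n = rpm/60 = 85.633333 rev/s
target J* = 0.8371; solve J* = V/(n·D) for n: n = V/(J*·D) = 46.93/(0.8371 × 2.458) = 22.808217 rev/s
rpm = 60·n = 1368.493012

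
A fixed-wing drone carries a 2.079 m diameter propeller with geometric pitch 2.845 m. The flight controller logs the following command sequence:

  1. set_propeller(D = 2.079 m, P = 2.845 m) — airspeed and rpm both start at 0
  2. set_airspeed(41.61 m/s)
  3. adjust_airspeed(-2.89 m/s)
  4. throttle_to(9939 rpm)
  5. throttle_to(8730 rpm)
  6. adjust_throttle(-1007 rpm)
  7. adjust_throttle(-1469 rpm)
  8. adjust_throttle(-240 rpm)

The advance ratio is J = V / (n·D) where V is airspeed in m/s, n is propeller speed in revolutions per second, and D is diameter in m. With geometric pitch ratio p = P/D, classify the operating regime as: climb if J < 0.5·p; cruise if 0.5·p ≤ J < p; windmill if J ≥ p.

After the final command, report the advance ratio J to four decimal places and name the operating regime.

set_propeller: D = 2.079 m, P = 2.845 m (p = P/D = 1.368446); state ← (V=0, rpm=0)
set_airspeed(41.61): V ← 41.61 m/s
adjust_airspeed(-2.89): V ← 41.61 -2.89 = 38.72 m/s
throttle_to(9939): rpm ← 9939
throttle_to(8730): rpm ← 8730
adjust_throttle(-1007): rpm ← 8730 -1007 = 7723
adjust_throttle(-1469): rpm ← 7723 -1469 = 6254
adjust_throttle(-240): rpm ← 6254 -240 = 6014
final state: V = 38.72 m/s, rpm = 6014 → n = rpm/60 = 100.233333 rev/s
J = V / (n·D) = 38.72 / (100.233333 × 2.079) = 0.185810
regime bands: climb J<0.6842 | cruise [0.6842, 1.3684) | windmill J≥1.3684
J = 0.1858 → climb

J = 0.1858, regime = climb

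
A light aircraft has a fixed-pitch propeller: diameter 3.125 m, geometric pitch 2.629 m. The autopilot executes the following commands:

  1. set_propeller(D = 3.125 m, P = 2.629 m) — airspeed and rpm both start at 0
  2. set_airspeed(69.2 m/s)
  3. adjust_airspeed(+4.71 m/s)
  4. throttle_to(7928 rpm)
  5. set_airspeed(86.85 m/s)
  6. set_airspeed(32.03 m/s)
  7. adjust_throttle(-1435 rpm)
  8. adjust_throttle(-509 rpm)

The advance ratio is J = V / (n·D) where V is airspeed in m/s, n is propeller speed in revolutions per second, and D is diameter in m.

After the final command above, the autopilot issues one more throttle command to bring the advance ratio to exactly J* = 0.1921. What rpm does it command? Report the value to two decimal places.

rpm = 3201.33

set_propeller: D = 3.125 m, P = 2.629 m (p = P/D = 0.841280); state ← (V=0, rpm=0)
set_airspeed(69.2): V ← 69.2 m/s
adjust_airspeed(+4.71): V ← 69.2 +4.71 = 73.91 m/s
throttle_to(7928): rpm ← 7928
set_airspeed(86.85): V ← 86.85 m/s
set_airspeed(32.03): V ← 32.03 m/s
adjust_throttle(-1435): rpm ← 7928 -1435 = 6493
adjust_throttle(-509): rpm ← 6493 -509 = 5984
final state: V = 32.03 m/s, rpm = 5984 → n = rpm/60 = 99.733333 rev/s
target J* = 0.1921; solve J* = V/(n·D) for n: n = V/(J*·D) = 32.03/(0.1921 × 3.125) = 53.355544 rev/s
rpm = 60·n = 3201.332639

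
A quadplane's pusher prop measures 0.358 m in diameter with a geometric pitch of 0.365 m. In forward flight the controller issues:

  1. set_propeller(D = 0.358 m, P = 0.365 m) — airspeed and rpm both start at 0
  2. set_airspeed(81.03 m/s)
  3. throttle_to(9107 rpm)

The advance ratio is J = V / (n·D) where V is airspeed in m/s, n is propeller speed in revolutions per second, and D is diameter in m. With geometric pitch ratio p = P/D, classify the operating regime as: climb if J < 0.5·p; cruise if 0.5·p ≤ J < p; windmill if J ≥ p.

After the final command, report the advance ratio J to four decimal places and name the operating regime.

set_propeller: D = 0.358 m, P = 0.365 m (p = P/D = 1.019553); state ← (V=0, rpm=0)
set_airspeed(81.03): V ← 81.03 m/s
throttle_to(9107): rpm ← 9107
final state: V = 81.03 m/s, rpm = 9107 → n = rpm/60 = 151.783333 rev/s
J = V / (n·D) = 81.03 / (151.783333 × 0.358) = 1.491210
regime bands: climb J<0.5098 | cruise [0.5098, 1.0196) | windmill J≥1.0196
J = 1.4912 → windmill

J = 1.4912, regime = windmill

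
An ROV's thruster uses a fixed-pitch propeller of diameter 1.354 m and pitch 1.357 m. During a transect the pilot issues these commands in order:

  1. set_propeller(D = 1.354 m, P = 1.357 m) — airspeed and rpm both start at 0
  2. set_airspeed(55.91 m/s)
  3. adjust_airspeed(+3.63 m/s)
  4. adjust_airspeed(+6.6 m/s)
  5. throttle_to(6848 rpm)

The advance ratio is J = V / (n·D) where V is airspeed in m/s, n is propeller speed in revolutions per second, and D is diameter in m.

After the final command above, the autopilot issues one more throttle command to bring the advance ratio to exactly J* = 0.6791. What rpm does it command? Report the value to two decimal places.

set_propeller: D = 1.354 m, P = 1.357 m (p = P/D = 1.002216); state ← (V=0, rpm=0)
set_airspeed(55.91): V ← 55.91 m/s
adjust_airspeed(+3.63): V ← 55.91 +3.63 = 59.54 m/s
adjust_airspeed(+6.6): V ← 59.54 +6.6 = 66.14 m/s
throttle_to(6848): rpm ← 6848
final state: V = 66.14 m/s, rpm = 6848 → n = rpm/60 = 114.133333 rev/s
target J* = 0.6791; solve J* = V/(n·D) for n: n = V/(J*·D) = 66.14/(0.6791 × 1.354) = 71.930287 rev/s
rpm = 60·n = 4315.817246

rpm = 4315.82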